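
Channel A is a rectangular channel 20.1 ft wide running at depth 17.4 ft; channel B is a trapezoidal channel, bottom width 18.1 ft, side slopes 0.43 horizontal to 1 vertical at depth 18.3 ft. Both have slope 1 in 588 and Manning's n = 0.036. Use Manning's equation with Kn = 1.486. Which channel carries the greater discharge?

Channel A: Flow area A = b·y = 20.1 × 17.4 = 349.7 ft². Wetted perimeter P = b + 2y = 20.1 + 2×17.4 = 54.9 ft. Hydraulic radius R = A/P = 349.7/54.9 = 6.37 ft. Q_A = (1.486/0.036)·349.7·6.37^(2/3)·√0.001701 = 2046 ft³/s.
Channel B: With bottom width b = 18.1 ft and side slope z = 0.43: A = (b + zy)y = (18.1 + 0.43×18.3)×18.3 = 475.2 ft²; P = b + 2y√(1+z²) = 18.1 + 2×18.3×1.089 = 57.94 ft. Hydraulic radius R = A/P = 475.2/57.94 = 8.202 ft. Q_B = (1.486/0.036)·475.2·8.202^(2/3)·√0.001701 = 3290 ft³/s.
Q_A = 2046 ft³/s vs Q_B = 3290 ft³/s, so channel B carries more.

channel B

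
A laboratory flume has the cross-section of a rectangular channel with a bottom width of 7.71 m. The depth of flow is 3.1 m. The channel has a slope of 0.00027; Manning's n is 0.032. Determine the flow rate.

Q = 17.6 m³/s

Flow area A = b·y = 7.71 × 3.1 = 23.9 m². Wetted perimeter P = b + 2y = 7.71 + 2×3.1 = 13.91 m.
Hydraulic radius R = A/P = 23.9/13.91 = 1.718 m.
Manning's equation: Q = (1/n) A R^(2/3) S^(1/2) = (1/0.032) × 23.9 × 1.718^(2/3) × 0.00027^(1/2) = 17.6 m³/s.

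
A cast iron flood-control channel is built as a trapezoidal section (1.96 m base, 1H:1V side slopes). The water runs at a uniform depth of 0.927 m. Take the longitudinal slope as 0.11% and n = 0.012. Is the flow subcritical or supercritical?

subcritical

With bottom width b = 1.96 m and side slope z = 1: A = (b + zy)y = (1.96 + 1×0.927)×0.927 = 2.676 m²; P = b + 2y√(1+z²) = 1.96 + 2×0.927×1.414 = 4.582 m.
Hydraulic radius R = A/P = 2.676/4.582 = 0.5841 m.
V = (1/n) R^(2/3) √S = (1/0.012) × 0.5841^(2/3) × √0.0011 = 1.931 m/s. Hydraulic depth D_h = A/T = 2.676/3.814 = 0.7017 m.
Froude number Fr = V/√(g·D_h) = 1.931/√(9.81×0.7017) = 0.736, which is less than 1, so the flow is subcritical.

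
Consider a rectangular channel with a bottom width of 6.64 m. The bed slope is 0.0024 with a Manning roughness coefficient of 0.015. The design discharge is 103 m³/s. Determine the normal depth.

Manning's equation rearranged: A R^(2/3) = nQ / (1·√S) = 0.015 × 103 / (√0.0024) = 31.54.
Trying y = 2.97 m: A R^(2/3) = 26.61 — short.
Trying y = 4.17 m: A R^(2/3) = 41.7 — over.
Trying y = 3.37 m: A R^(2/3) = 31.53 — ≈ 31.54.

y_n = 3.37 m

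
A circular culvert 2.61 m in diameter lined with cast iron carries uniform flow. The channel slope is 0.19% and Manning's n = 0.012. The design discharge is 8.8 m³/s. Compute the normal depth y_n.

y_n = 1.46 m

Manning's equation rearranged: A R^(2/3) = nQ / (1·√S) = 0.012 × 8.8 / (√0.0019) = 2.423.
Try y = 1.13 m: A R^(2/3) = 1.565 — too small.
Try y = 1.46 m: A R^(2/3) = 2.423 — matches.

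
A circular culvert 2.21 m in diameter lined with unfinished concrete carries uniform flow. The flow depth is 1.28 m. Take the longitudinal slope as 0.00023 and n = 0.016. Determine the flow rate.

For a circular section of diameter D = 2.21 m at depth y = 1.28 m, the central angle is θ = 2 arccos(1 − 2y/D) = 3.46 rad. Then A = (D²/8)(θ − sin θ) = 2.303 m² and P = Dθ/2 = 3.823 m.
Hydraulic radius R = A/P = 2.303/3.823 = 0.6024 m.
Manning's equation: Q = (1/n) A R^(2/3) S^(1/2) = (1/0.016) × 2.303 × 0.6024^(2/3) × 0.00023^(1/2) = 1.56 m³/s.

Q = 1.56 m³/s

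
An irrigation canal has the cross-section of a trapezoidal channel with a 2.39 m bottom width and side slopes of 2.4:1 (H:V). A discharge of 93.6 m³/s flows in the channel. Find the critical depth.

y_c = 2.7 m

At critical depth, Q² T / (g A³) = 1, i.e. A³/T = Q²/g = 93.6²/9.81 = 893.1.
Try y = 2.95 m: A³/T = 1317 — too large.
Try y = 2.09 m: A³/T = 298.5 — too small.
Try y = 2.7 m: A³/T = 894.9 — close enough.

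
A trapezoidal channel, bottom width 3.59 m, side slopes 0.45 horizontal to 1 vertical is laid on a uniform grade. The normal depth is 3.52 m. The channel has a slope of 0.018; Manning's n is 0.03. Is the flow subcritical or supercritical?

supercritical

With bottom width b = 3.59 m and side slope z = 0.45: A = (b + zy)y = (3.59 + 0.45×3.52)×3.52 = 18.21 m²; P = b + 2y√(1+z²) = 3.59 + 2×3.52×1.097 = 11.31 m.
Hydraulic radius R = A/P = 18.21/11.31 = 1.61 m.
V = (1/n) R^(2/3) √S = (1/0.03) × 1.61^(2/3) × √0.018 = 6.144 m/s. Hydraulic depth D_h = A/T = 18.21/6.758 = 2.695 m.
Froude number Fr = V/√(g·D_h) = 6.144/√(9.81×2.695) = 1.19, which is greater than 1, so the flow is supercritical.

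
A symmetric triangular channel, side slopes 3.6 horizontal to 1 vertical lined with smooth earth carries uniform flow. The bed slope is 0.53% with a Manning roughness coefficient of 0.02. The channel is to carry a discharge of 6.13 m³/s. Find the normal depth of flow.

Manning's equation rearranged: A R^(2/3) = nQ / (1·√S) = 0.02 × 6.13 / (√0.0053) = 1.684.
Trying y = 1.03 m: A R^(2/3) = 2.394 — high.
Trying y = 0.647 m: A R^(2/3) = 0.6928 — low.
Trying y = 0.903 m: A R^(2/3) = 1.685 — matches.

y_n = 0.903 m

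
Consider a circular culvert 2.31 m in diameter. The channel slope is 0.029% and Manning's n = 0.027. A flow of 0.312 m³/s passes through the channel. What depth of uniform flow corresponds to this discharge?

Manning's equation rearranged: A R^(2/3) = nQ / (1·√S) = 0.027 × 0.312 / (√0.00029) = 0.4947.
Try y = 0.523 m: A R^(2/3) = 0.3267 — low.
Try y = 0.788 m: A R^(2/3) = 0.728 — high.
Try y = 0.645 m: A R^(2/3) = 0.495 — ≈ 0.4947.

y_n = 0.645 m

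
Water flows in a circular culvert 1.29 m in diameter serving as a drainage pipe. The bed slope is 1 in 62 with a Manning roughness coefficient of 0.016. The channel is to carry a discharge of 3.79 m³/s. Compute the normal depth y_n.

y_n = 0.854 m

Manning's equation rearranged: A R^(2/3) = nQ / (1·√S) = 0.016 × 3.79 / (√0.01613) = 0.4775.
At y = 0.636 m: A R^(2/3) = 0.3001 — too small.
At y = 1.06 m: A R^(2/3) = 0.616 — too large.
At y = 0.854 m: A R^(2/3) = 0.4771 — matches.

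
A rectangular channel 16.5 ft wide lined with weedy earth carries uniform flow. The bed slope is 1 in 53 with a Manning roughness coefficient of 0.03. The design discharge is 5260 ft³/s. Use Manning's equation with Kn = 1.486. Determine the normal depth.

y_n = 15.3 ft

Manning's equation rearranged: A R^(2/3) = nQ / (1.486·√S) = 0.03 × 5260 / (1.486 × √0.01887) = 773.1.
At y = 12.1 ft: A R^(2/3) = 576.4 — short.
At y = 15.3 ft: A R^(2/3) = 773.2 — close enough.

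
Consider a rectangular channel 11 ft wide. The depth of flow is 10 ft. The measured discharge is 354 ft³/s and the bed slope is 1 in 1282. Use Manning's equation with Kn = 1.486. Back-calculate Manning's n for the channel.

Flow area A = b·y = 11 × 10 = 110 ft². Wetted perimeter P = b + 2y = 11 + 2×10 = 31 ft.
Hydraulic radius R = A/P = 110/31 = 3.548 ft.
Rearranging Manning's equation: n = (1.486/Q) A R^(2/3) S^(1/2) = (1.486/354) × 110 × 3.548^(2/3) × √0.00078 = 0.03.

n = 0.03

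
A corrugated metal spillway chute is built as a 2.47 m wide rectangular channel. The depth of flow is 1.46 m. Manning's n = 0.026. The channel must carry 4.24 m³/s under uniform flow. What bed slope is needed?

S = 0.0016

Flow area A = b·y = 2.47 × 1.46 = 3.606 m². Wetted perimeter P = b + 2y = 2.47 + 2×1.46 = 5.39 m.
Hydraulic radius R = A/P = 3.606/5.39 = 0.6691 m.
From Manning's equation, S = [nQ / (1 A R^(2/3))]² = [0.026 × 4.24 / (1 × 3.606 × 0.6691^(2/3))]² = 0.0016.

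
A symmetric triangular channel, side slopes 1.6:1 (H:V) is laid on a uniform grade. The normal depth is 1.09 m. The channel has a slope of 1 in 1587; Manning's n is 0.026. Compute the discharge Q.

For a triangular section with side slope z = 1.6: A = zy² = 1.6×1.09² = 1.901 m²; P = 2y√(1+z²) = 2×1.09×1.887 = 4.113 m.
Hydraulic radius R = A/P = 1.901/4.113 = 0.4622 m.
Manning's equation: Q = (1/n) A R^(2/3) S^(1/2) = (1/0.026) × 1.901 × 0.4622^(2/3) × 0.0006301^(1/2) = 1.1 m³/s.

Q = 1.1 m³/s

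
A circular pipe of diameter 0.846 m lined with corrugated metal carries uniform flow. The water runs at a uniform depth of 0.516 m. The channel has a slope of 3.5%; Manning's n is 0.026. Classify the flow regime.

supercritical

For a circular section of diameter D = 0.846 m at depth y = 0.516 m, the central angle is θ = 2 arccos(1 − 2y/D) = 3.585 rad. Then A = (D²/8)(θ − sin θ) = 0.3591 m² and P = Dθ/2 = 1.516 m.
Hydraulic radius R = A/P = 0.3591/1.516 = 0.2368 m.
V = (1/n) R^(2/3) √S = (1/0.026) × 0.2368^(2/3) × √0.035 = 2.754 m/s. Hydraulic depth D_h = A/T = 0.3591/0.8253 = 0.4351 m.
Froude number Fr = V/√(g·D_h) = 2.754/√(9.81×0.4351) = 1.33, which is greater than 1, so the flow is supercritical.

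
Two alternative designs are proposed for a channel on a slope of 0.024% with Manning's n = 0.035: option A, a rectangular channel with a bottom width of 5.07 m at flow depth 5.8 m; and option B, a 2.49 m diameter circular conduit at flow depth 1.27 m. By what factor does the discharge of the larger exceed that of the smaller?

Channel A: Flow area A = b·y = 5.07 × 5.8 = 29.41 m². Wetted perimeter P = b + 2y = 5.07 + 2×5.8 = 16.67 m. Hydraulic radius R = A/P = 29.41/16.67 = 1.764 m. Q_A = (1/0.035)·29.41·1.764^(2/3)·√0.00024 = 19 m³/s.
Channel B: For a circular section of diameter D = 2.49 m at depth y = 1.27 m, the central angle is θ = 2 arccos(1 − 2y/D) = 3.182 rad. Then A = (D²/8)(θ − sin θ) = 2.497 m² and P = Dθ/2 = 3.961 m. Hydraulic radius R = A/P = 2.497/3.961 = 0.6304 m. Q_B = (1/0.035)·2.497·0.6304^(2/3)·√0.00024 = 0.8125 m³/s.
The larger discharge is 19 m³/s and the smaller is 0.8125 m³/s; the ratio is 23.4.

23.4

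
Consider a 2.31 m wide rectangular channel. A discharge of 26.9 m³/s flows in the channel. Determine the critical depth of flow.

For a rectangular channel, critical depth y_c = (q²/g)^(1/3) where q = Q/b = 26.9/2.31 = 11.65 m²/s.
So y_c = (11.65²/9.81)^(1/3) = 2.4 m.

y_c = 2.4 m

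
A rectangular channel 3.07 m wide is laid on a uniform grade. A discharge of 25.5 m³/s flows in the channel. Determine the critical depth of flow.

y_c = 1.92 m

For a rectangular channel, critical depth y_c = (q²/g)^(1/3) where q = Q/b = 25.5/3.07 = 8.306 m²/s.
So y_c = (8.306²/9.81)^(1/3) = 1.92 m.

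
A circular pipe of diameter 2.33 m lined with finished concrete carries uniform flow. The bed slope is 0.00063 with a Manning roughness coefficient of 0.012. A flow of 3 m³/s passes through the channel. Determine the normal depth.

Manning's equation rearranged: A R^(2/3) = nQ / (1·√S) = 0.012 × 3 / (√0.00063) = 1.434.
Trying y = 1.37 m: A R^(2/3) = 1.937 — high.
Trying y = 0.825 m: A R^(2/3) = 0.7992 — low.
Trying y = 1.14 m: A R^(2/3) = 1.433 — matches.

y_n = 1.14 m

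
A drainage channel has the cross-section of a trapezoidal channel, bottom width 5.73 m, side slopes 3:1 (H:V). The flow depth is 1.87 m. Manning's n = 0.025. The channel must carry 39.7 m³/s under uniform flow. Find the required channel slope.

S = 0.0017

With bottom width b = 5.73 m and side slope z = 3: A = (b + zy)y = (5.73 + 3×1.87)×1.87 = 21.21 m²; P = b + 2y√(1+z²) = 5.73 + 2×1.87×3.162 = 17.56 m.
Hydraulic radius R = A/P = 21.21/17.56 = 1.208 m.
From Manning's equation, S = [nQ / (1 A R^(2/3))]² = [0.025 × 39.7 / (1 × 21.21 × 1.208^(2/3))]² = 0.0017.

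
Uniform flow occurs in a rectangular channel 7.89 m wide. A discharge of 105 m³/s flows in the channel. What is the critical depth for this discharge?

For a rectangular channel, critical depth y_c = (q²/g)^(1/3) where q = Q/b = 105/7.89 = 13.31 m²/s.
So y_c = (13.31²/9.81)^(1/3) = 2.62 m.

y_c = 2.62 m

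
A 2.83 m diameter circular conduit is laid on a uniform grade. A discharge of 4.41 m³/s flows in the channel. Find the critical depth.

At critical depth, Q² T / (g A³) = 1, i.e. A³/T = Q²/g = 4.41²/9.81 = 1.982.
At y = 0.664 m: A³/T = 0.5924 — too small.
At y = 1.14 m: A³/T = 4.806 — too large.
At y = 0.906 m: A³/T = 1.982 — ≈ 1.982.

y_c = 0.906 m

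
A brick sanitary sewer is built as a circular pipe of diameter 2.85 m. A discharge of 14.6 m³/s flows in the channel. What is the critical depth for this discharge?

y_c = 1.69 m

At critical depth, Q² T / (g A³) = 1, i.e. A³/T = Q²/g = 14.6²/9.81 = 21.73.
Trying y = 1.32 m: A³/T = 8.499 — too small.
Trying y = 1.94 m: A³/T = 37.23 — too large.
Trying y = 1.69 m: A³/T = 21.85 — close enough.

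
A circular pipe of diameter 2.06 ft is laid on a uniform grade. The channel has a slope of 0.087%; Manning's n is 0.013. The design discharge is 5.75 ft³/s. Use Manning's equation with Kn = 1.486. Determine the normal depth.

Manning's equation rearranged: A R^(2/3) = nQ / (1.486·√S) = 0.013 × 5.75 / (1.486 × √0.00087) = 1.705.
At y = 1.1 ft: A R^(2/3) = 1.195 — short.
At y = 1.73 ft: A R^(2/3) = 2.186 — over.
At y = 1.39 ft: A R^(2/3) = 1.707 — matches.

y_n = 1.39 ft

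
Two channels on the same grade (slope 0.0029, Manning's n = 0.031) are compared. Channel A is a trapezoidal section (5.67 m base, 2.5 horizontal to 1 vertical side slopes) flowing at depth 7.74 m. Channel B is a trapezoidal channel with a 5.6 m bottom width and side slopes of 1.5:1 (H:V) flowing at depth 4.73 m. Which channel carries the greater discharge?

Channel A: With bottom width b = 5.67 m and side slope z = 2.5: A = (b + zy)y = (5.67 + 2.5×7.74)×7.74 = 193.7 m²; P = b + 2y√(1+z²) = 5.67 + 2×7.74×2.693 = 47.35 m. Hydraulic radius R = A/P = 193.7/47.35 = 4.09 m. Q_A = (1/0.031)·193.7·4.09^(2/3)·√0.0029 = 860.3 m³/s.
Channel B: With bottom width b = 5.6 m and side slope z = 1.5: A = (b + zy)y = (5.6 + 1.5×4.73)×4.73 = 60.05 m²; P = b + 2y√(1+z²) = 5.6 + 2×4.73×1.803 = 22.65 m. Hydraulic radius R = A/P = 60.05/22.65 = 2.651 m. Q_B = (1/0.031)·60.05·2.651^(2/3)·√0.0029 = 199.8 m³/s.
Q_A = 860.3 m³/s vs Q_B = 199.8 m³/s, so channel A carries more.

channel A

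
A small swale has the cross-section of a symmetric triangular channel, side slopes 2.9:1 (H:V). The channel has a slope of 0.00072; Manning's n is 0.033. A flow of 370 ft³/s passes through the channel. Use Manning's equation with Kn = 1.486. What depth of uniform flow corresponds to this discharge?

y_n = 6.92 ft

Manning's equation rearranged: A R^(2/3) = nQ / (1.486·√S) = 0.033 × 370 / (1.486 × √0.00072) = 306.2.
At y = 4.77 ft: A R^(2/3) = 113.5 — low.
At y = 8.11 ft: A R^(2/3) = 467.2 — high.
At y = 6.92 ft: A R^(2/3) = 306 — matches.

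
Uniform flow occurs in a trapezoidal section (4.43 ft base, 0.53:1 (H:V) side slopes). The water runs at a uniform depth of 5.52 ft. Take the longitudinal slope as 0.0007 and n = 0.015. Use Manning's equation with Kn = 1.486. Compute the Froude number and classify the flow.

With bottom width b = 4.43 ft and side slope z = 0.53: A = (b + zy)y = (4.43 + 0.53×5.52)×5.52 = 40.6 ft²; P = b + 2y√(1+z²) = 4.43 + 2×5.52×1.132 = 16.92 ft.
Hydraulic radius R = A/P = 40.6/16.92 = 2.399 ft.
V = (1.486/n) R^(2/3) √S = (1.486/0.015) × 2.399^(2/3) × √0.0007 = 4.697 ft/s. Hydraulic depth D_h = A/T = 40.6/10.28 = 3.949 ft.
Froude number Fr = V/√(g·D_h) = 4.697/√(32.2×3.949) = 0.417, which is less than 1, so the flow is subcritical.

subcritical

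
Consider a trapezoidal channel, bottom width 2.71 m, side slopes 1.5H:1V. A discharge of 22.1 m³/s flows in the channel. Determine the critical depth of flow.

At critical depth, Q² T / (g A³) = 1, i.e. A³/T = Q²/g = 22.1²/9.81 = 49.79.
Trying y = 0.991 m: A³/T = 12.66 — low.
Trying y = 1.45 m: A³/T = 50.34 — close enough.

y_c = 1.45 m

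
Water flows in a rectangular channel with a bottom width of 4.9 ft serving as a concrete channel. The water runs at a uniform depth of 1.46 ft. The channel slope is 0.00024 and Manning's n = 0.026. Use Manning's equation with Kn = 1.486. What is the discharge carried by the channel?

Q = 5.97 ft³/s

Flow area A = b·y = 4.9 × 1.46 = 7.154 ft². Wetted perimeter P = b + 2y = 4.9 + 2×1.46 = 7.82 ft.
Hydraulic radius R = A/P = 7.154/7.82 = 0.9148 ft.
Manning's equation: Q = (1.486/n) A R^(2/3) S^(1/2) = (1.486/0.026) × 7.154 × 0.9148^(2/3) × 0.00024^(1/2) = 5.97 ft³/s.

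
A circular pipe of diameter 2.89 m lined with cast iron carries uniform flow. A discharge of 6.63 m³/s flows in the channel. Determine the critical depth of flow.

y_c = 1.11 m

At critical depth, Q² T / (g A³) = 1, i.e. A³/T = Q²/g = 6.63²/9.81 = 4.481.
Trying y = 1.29 m: A³/T = 7.911 — over.
Trying y = 0.954 m: A³/T = 2.479 — short.
Trying y = 1.11 m: A³/T = 4.444 — matches.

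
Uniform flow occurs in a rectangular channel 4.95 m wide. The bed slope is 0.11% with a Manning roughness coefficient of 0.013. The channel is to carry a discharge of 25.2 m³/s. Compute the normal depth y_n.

Manning's equation rearranged: A R^(2/3) = nQ / (1·√S) = 0.013 × 25.2 / (√0.0011) = 9.878.
At y = 1.47 m: A R^(2/3) = 6.894 — low.
At y = 2.08 m: A R^(2/3) = 11.17 — high.
At y = 1.9 m: A R^(2/3) = 9.869 — close enough.

y_n = 1.9 m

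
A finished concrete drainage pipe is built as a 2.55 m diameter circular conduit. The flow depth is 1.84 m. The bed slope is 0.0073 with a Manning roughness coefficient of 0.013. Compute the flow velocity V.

For a circular section of diameter D = 2.55 m at depth y = 1.84 m, the central angle is θ = 2 arccos(1 − 2y/D) = 4.06 rad. Then A = (D²/8)(θ − sin θ) = 3.946 m² and P = Dθ/2 = 5.176 m.
Hydraulic radius R = A/P = 3.946/5.176 = 0.7623 m.
From Manning's equation, V = (1/n) R^(2/3) S^(1/2) = (1/0.013) × 0.7623^(2/3) × 0.0073^(1/2) = 5.48 m/s.

V = 5.48 m/s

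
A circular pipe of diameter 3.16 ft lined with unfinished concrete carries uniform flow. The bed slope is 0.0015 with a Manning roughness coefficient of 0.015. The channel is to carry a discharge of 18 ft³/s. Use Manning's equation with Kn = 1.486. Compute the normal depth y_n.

Manning's equation rearranged: A R^(2/3) = nQ / (1.486·√S) = 0.015 × 18 / (1.486 × √0.0015) = 4.691.
At y = 1.59 ft: A R^(2/3) = 3.387 — short.
At y = 1.95 ft: A R^(2/3) = 4.698 — matches.

y_n = 1.95 ft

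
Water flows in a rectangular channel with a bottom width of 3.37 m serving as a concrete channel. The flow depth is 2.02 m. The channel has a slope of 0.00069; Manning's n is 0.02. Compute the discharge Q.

Flow area A = b·y = 3.37 × 2.02 = 6.807 m². Wetted perimeter P = b + 2y = 3.37 + 2×2.02 = 7.41 m.
Hydraulic radius R = A/P = 6.807/7.41 = 0.9187 m.
Manning's equation: Q = (1/n) A R^(2/3) S^(1/2) = (1/0.02) × 6.807 × 0.9187^(2/3) × 0.00069^(1/2) = 8.45 m³/s.

Q = 8.45 m³/s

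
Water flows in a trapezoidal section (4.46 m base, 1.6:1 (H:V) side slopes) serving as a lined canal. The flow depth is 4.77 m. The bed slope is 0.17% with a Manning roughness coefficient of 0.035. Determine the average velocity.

V = 2.21 m/s

With bottom width b = 4.46 m and side slope z = 1.6: A = (b + zy)y = (4.46 + 1.6×4.77)×4.77 = 57.68 m²; P = b + 2y√(1+z²) = 4.46 + 2×4.77×1.887 = 22.46 m.
Hydraulic radius R = A/P = 57.68/22.46 = 2.568 m.
From Manning's equation, V = (1/n) R^(2/3) S^(1/2) = (1/0.035) × 2.568^(2/3) × 0.0017^(1/2) = 2.21 m/s.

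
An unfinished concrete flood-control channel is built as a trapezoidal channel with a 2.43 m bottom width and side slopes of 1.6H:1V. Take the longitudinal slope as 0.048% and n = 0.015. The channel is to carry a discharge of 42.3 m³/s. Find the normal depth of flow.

y_n = 2.98 m

Manning's equation rearranged: A R^(2/3) = nQ / (1·√S) = 0.015 × 42.3 / (√0.00048) = 28.96.
Trying y = 2.39 m: A R^(2/3) = 17.85 — short.
Trying y = 3.51 m: A R^(2/3) = 41.82 — over.
Trying y = 2.98 m: A R^(2/3) = 28.96 — matches.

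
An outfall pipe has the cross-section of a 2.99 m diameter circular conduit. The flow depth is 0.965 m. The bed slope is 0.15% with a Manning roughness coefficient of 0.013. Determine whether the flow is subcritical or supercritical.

subcritical

For a circular section of diameter D = 2.99 m at depth y = 0.965 m, the central angle is θ = 2 arccos(1 − 2y/D) = 2.417 rad. Then A = (D²/8)(θ − sin θ) = 1.96 m² and P = Dθ/2 = 3.613 m.
Hydraulic radius R = A/P = 1.96/3.613 = 0.5424 m.
V = (1/n) R^(2/3) √S = (1/0.013) × 0.5424^(2/3) × √0.0015 = 1.982 m/s. Hydraulic depth D_h = A/T = 1.96/2.796 = 0.701 m.
Froude number Fr = V/√(g·D_h) = 1.982/√(9.81×0.701) = 0.756, which is less than 1, so the flow is subcritical.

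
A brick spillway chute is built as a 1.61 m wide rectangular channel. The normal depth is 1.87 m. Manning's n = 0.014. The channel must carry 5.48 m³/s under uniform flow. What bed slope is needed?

Flow area A = b·y = 1.61 × 1.87 = 3.011 m². Wetted perimeter P = b + 2y = 1.61 + 2×1.87 = 5.35 m.
Hydraulic radius R = A/P = 3.011/5.35 = 0.5627 m.
From Manning's equation, S = [nQ / (1 A R^(2/3))]² = [0.014 × 5.48 / (1 × 3.011 × 0.5627^(2/3))]² = 0.0014.

S = 0.0014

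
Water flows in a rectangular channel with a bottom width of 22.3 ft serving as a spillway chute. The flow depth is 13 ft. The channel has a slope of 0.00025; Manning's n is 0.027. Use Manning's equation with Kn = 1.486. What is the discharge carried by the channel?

Q = 833 ft³/s

Flow area A = b·y = 22.3 × 13 = 289.9 ft². Wetted perimeter P = b + 2y = 22.3 + 2×13 = 48.3 ft.
Hydraulic radius R = A/P = 289.9/48.3 = 6.002 ft.
Manning's equation: Q = (1.486/n) A R^(2/3) S^(1/2) = (1.486/0.027) × 289.9 × 6.002^(2/3) × 0.00025^(1/2) = 833 ft³/s.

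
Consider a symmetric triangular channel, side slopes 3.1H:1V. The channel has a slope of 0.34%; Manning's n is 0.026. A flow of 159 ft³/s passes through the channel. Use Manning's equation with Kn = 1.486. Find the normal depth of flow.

y_n = 3.36 ft

Manning's equation rearranged: A R^(2/3) = nQ / (1.486·√S) = 0.026 × 159 / (1.486 × √0.0034) = 47.71.
Trying y = 2.5 ft: A R^(2/3) = 21.75 — short.
Trying y = 3.36 ft: A R^(2/3) = 47.85 — close enough.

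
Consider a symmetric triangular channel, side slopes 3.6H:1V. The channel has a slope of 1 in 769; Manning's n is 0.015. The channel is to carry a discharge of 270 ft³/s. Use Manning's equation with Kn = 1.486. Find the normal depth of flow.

y_n = 3.76 ft

Manning's equation rearranged: A R^(2/3) = nQ / (1.486·√S) = 0.015 × 270 / (1.486 × √0.0013) = 75.58.
Trying y = 4.09 ft: A R^(2/3) = 94.65 — over.
Trying y = 2.96 ft: A R^(2/3) = 39.96 — short.
Trying y = 3.76 ft: A R^(2/3) = 75.63 — close enough.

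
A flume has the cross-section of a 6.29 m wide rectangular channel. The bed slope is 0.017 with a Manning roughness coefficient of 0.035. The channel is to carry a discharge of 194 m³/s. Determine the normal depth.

Manning's equation rearranged: A R^(2/3) = nQ / (1·√S) = 0.035 × 194 / (√0.017) = 52.08.
Try y = 4.68 m: A R^(2/3) = 44.86 — short.
Try y = 6.47 m: A R^(2/3) = 67.08 — over.
Try y = 5.27 m: A R^(2/3) = 52.09 — ≈ 52.08.

y_n = 5.27 m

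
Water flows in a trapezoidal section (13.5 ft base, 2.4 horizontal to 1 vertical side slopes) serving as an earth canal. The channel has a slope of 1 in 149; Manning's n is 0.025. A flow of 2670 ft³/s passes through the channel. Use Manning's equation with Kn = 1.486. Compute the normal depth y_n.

y_n = 6.95 ft

Manning's equation rearranged: A R^(2/3) = nQ / (1.486·√S) = 0.025 × 2670 / (1.486 × √0.006711) = 548.3.
At y = 5.46 ft: A R^(2/3) = 332.8 — short.
At y = 8.86 ft: A R^(2/3) = 921 — over.
At y = 6.95 ft: A R^(2/3) = 548.2 — close enough.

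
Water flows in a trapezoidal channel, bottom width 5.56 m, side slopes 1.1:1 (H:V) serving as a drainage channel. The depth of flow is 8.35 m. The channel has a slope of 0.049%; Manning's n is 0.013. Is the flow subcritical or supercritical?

subcritical

With bottom width b = 5.56 m and side slope z = 1.1: A = (b + zy)y = (5.56 + 1.1×8.35)×8.35 = 123.1 m²; P = b + 2y√(1+z²) = 5.56 + 2×8.35×1.487 = 30.39 m.
Hydraulic radius R = A/P = 123.1/30.39 = 4.052 m.
V = (1/n) R^(2/3) √S = (1/0.013) × 4.052^(2/3) × √0.00049 = 4.328 m/s. Hydraulic depth D_h = A/T = 123.1/23.93 = 5.145 m.
Froude number Fr = V/√(g·D_h) = 4.328/√(9.81×5.145) = 0.609, which is less than 1, so the flow is subcritical.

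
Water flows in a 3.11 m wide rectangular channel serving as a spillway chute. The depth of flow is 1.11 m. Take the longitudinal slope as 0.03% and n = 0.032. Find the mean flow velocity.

Flow area A = b·y = 3.11 × 1.11 = 3.452 m². Wetted perimeter P = b + 2y = 3.11 + 2×1.11 = 5.33 m.
Hydraulic radius R = A/P = 3.452/5.33 = 0.6477 m.
From Manning's equation, V = (1/n) R^(2/3) S^(1/2) = (1/0.032) × 0.6477^(2/3) × 0.0003^(1/2) = 0.405 m/s.

V = 0.405 m/s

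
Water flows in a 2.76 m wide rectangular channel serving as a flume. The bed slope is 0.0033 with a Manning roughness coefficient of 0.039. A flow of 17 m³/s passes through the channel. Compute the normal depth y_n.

Manning's equation rearranged: A R^(2/3) = nQ / (1·√S) = 0.039 × 17 / (√0.0033) = 11.54.
Try y = 2.97 m: A R^(2/3) = 7.878 — low.
Try y = 4.99 m: A R^(2/3) = 14.51 — high.
Try y = 4.09 m: A R^(2/3) = 11.53 — close enough.

y_n = 4.09 m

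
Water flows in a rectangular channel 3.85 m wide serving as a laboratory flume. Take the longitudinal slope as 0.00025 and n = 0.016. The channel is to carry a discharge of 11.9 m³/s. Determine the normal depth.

y_n = 2.85 m

Manning's equation rearranged: A R^(2/3) = nQ / (1·√S) = 0.016 × 11.9 / (√0.00025) = 12.04.
At y = 2.06 m: A R^(2/3) = 7.905 — too small.
At y = 3.42 m: A R^(2/3) = 15.13 — too large.
At y = 2.85 m: A R^(2/3) = 12.04 — ≈ 12.04.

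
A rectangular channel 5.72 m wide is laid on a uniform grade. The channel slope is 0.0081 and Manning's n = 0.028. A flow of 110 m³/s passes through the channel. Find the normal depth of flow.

y_n = 4.2 m

Manning's equation rearranged: A R^(2/3) = nQ / (1·√S) = 0.028 × 110 / (√0.0081) = 34.22.
Trying y = 3.34 m: A R^(2/3) = 25.49 — short.
Trying y = 4.2 m: A R^(2/3) = 34.24 — matches.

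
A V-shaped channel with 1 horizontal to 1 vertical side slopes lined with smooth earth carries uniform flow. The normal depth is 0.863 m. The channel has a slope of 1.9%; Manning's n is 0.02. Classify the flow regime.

For a triangular section with side slope z = 1: A = zy² = 1×0.863² = 0.7448 m²; P = 2y√(1+z²) = 2×0.863×1.414 = 2.441 m.
Hydraulic radius R = A/P = 0.7448/2.441 = 0.3051 m.
V = (1/n) R^(2/3) √S = (1/0.02) × 0.3051^(2/3) × √0.019 = 3.124 m/s. Hydraulic depth D_h = A/T = 0.7448/1.726 = 0.4315 m.
Froude number Fr = V/√(g·D_h) = 3.124/√(9.81×0.4315) = 1.52, which is greater than 1, so the flow is supercritical.

supercritical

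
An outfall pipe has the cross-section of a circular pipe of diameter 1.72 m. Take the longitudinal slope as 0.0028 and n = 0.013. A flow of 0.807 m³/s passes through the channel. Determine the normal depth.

y_n = 0.45 m

Manning's equation rearranged: A R^(2/3) = nQ / (1·√S) = 0.013 × 0.807 / (√0.0028) = 0.1983.
Trying y = 0.392 m: A R^(2/3) = 0.1508 — too small.
Trying y = 0.508 m: A R^(2/3) = 0.2515 — too large.
Trying y = 0.45 m: A R^(2/3) = 0.1984 — close enough.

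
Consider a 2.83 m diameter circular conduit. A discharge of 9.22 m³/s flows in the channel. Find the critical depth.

At critical depth, Q² T / (g A³) = 1, i.e. A³/T = Q²/g = 9.22²/9.81 = 8.665.
At y = 1.56 m: A³/T = 15.96 — too large.
At y = 1.03 m: A³/T = 3.253 — too small.
At y = 1.33 m: A³/T = 8.676 — ≈ 8.665.

y_c = 1.33 m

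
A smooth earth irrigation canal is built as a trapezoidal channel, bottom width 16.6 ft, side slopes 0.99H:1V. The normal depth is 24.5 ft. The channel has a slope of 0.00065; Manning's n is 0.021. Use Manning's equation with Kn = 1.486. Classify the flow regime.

subcritical

With bottom width b = 16.6 ft and side slope z = 0.99: A = (b + zy)y = (16.6 + 0.99×24.5)×24.5 = 1001 ft²; P = b + 2y√(1+z²) = 16.6 + 2×24.5×1.407 = 85.55 ft.
Hydraulic radius R = A/P = 1001/85.55 = 11.7 ft.
V = (1.486/n) R^(2/3) √S = (1.486/0.021) × 11.7^(2/3) × √0.00065 = 9.298 ft/s. Hydraulic depth D_h = A/T = 1001/65.11 = 15.37 ft.
Froude number Fr = V/√(g·D_h) = 9.298/√(32.2×15.37) = 0.418, which is less than 1, so the flow is subcritical.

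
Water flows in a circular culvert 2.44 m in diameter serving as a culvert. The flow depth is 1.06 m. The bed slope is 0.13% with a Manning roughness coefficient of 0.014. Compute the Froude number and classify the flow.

subcritical

For a circular section of diameter D = 2.44 m at depth y = 1.06 m, the central angle is θ = 2 arccos(1 − 2y/D) = 2.879 rad. Then A = (D²/8)(θ − sin θ) = 1.949 m² and P = Dθ/2 = 3.512 m.
Hydraulic radius R = A/P = 1.949/3.512 = 0.5549 m.
V = (1/n) R^(2/3) √S = (1/0.014) × 0.5549^(2/3) × √0.0013 = 1.739 m/s. Hydraulic depth D_h = A/T = 1.949/2.419 = 0.8056 m.
Froude number Fr = V/√(g·D_h) = 1.739/√(9.81×0.8056) = 0.619, which is less than 1, so the flow is subcritical.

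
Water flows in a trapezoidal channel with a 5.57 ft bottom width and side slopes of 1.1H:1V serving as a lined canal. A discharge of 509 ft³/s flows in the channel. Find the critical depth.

At critical depth, Q² T / (g A³) = 1, i.e. A³/T = Q²/g = 509²/32.2 = 8046.
Trying y = 5.91 ft: A³/T = 19550 — too large.
Trying y = 3.82 ft: A³/T = 3722 — too small.
Trying y = 4.69 ft: A³/T = 8019 — matches.

y_c = 4.69 ft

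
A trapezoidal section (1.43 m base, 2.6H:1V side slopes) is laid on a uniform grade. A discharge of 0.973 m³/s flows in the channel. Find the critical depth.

At critical depth, Q² T / (g A³) = 1, i.e. A³/T = Q²/g = 0.973²/9.81 = 0.09651.
Trying y = 0.23 m: A³/T = 0.03864 — short.
Trying y = 0.299 m: A³/T = 0.09633 — matches.

y_c = 0.299 m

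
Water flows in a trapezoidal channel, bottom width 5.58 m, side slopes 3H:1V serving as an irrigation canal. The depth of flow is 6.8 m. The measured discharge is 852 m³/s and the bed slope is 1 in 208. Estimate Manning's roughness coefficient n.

n = 0.034

With bottom width b = 5.58 m and side slope z = 3: A = (b + zy)y = (5.58 + 3×6.8)×6.8 = 176.7 m²; P = b + 2y√(1+z²) = 5.58 + 2×6.8×3.162 = 48.59 m.
Hydraulic radius R = A/P = 176.7/48.59 = 3.636 m.
Rearranging Manning's equation: n = (1/Q) A R^(2/3) S^(1/2) = (1/852) × 176.7 × 3.636^(2/3) × √0.004808 = 0.034.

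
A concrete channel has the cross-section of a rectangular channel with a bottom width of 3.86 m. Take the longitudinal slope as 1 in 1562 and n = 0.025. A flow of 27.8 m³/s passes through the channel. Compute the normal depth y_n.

y_n = 5.59 m

Manning's equation rearranged: A R^(2/3) = nQ / (1·√S) = 0.025 × 27.8 / (√0.0006402) = 27.47.
Trying y = 4.77 m: A R^(2/3) = 22.76 — too small.
Trying y = 6.18 m: A R^(2/3) = 30.85 — too large.
Trying y = 5.59 m: A R^(2/3) = 27.45 — close enough.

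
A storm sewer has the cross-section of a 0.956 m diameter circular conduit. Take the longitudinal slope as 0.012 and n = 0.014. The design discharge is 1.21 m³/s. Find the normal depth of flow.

y_n = 0.511 m

Manning's equation rearranged: A R^(2/3) = nQ / (1·√S) = 0.014 × 1.21 / (√0.012) = 0.1546.
Trying y = 0.568 m: A R^(2/3) = 0.1829 — too large.
Trying y = 0.43 m: A R^(2/3) = 0.1151 — too small.
Trying y = 0.511 m: A R^(2/3) = 0.1545 — close enough.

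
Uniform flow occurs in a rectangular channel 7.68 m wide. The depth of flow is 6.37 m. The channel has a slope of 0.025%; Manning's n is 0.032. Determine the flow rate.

Q = 43.3 m³/s

Flow area A = b·y = 7.68 × 6.37 = 48.92 m². Wetted perimeter P = b + 2y = 7.68 + 2×6.37 = 20.42 m.
Hydraulic radius R = A/P = 48.92/20.42 = 2.396 m.
Manning's equation: Q = (1/n) A R^(2/3) S^(1/2) = (1/0.032) × 48.92 × 2.396^(2/3) × 0.00025^(1/2) = 43.3 m³/s.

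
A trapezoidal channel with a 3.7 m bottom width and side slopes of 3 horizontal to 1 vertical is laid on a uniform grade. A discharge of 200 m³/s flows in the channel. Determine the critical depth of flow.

y_c = 3.34 m

At critical depth, Q² T / (g A³) = 1, i.e. A³/T = Q²/g = 200²/9.81 = 4077.
At y = 3.87 m: A³/T = 7727 — high.
At y = 2.86 m: A³/T = 2077 — low.
At y = 3.34 m: A³/T = 4053 — matches.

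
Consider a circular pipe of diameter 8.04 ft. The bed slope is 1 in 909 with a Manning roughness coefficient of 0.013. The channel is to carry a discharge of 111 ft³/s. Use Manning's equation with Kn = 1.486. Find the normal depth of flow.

y_n = 3.35 ft

Manning's equation rearranged: A R^(2/3) = nQ / (1.486·√S) = 0.013 × 111 / (1.486 × √0.0011) = 29.28.
At y = 4.17 ft: A R^(2/3) = 43 — high.
At y = 3.35 ft: A R^(2/3) = 29.35 — matches.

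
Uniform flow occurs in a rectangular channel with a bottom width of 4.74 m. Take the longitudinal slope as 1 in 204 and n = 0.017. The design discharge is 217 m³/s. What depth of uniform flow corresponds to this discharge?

Manning's equation rearranged: A R^(2/3) = nQ / (1·√S) = 0.017 × 217 / (√0.004902) = 52.69.
At y = 9.26 m: A R^(2/3) = 67.03 — over.
At y = 5.97 m: A R^(2/3) = 40.25 — short.
At y = 7.51 m: A R^(2/3) = 52.7 — ≈ 52.69.

y_n = 7.51 m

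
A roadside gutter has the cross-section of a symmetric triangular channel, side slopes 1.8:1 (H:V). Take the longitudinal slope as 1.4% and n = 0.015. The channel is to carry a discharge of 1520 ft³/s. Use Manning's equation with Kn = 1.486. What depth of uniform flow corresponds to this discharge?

Manning's equation rearranged: A R^(2/3) = nQ / (1.486·√S) = 0.015 × 1520 / (1.486 × √0.014) = 129.7.
Try y = 6.63 ft: A R^(2/3) = 160.8 — over.
Try y = 6.12 ft: A R^(2/3) = 129.9 — close enough.

y_n = 6.12 ft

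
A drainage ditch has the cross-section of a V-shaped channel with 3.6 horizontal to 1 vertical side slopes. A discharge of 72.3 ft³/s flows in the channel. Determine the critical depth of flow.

At critical depth, Q² T / (g A³) = 1, i.e. A³/T = Q²/g = 72.3²/32.2 = 162.3.
Try y = 1.44 ft: A³/T = 40.12 — short.
Try y = 2.26 ft: A³/T = 382 — over.
Try y = 1.9 ft: A³/T = 160.5 — matches.

y_c = 1.9 ft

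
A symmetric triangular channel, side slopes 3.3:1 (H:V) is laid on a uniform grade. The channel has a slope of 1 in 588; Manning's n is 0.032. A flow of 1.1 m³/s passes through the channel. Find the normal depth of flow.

Manning's equation rearranged: A R^(2/3) = nQ / (1·√S) = 0.032 × 1.1 / (√0.001701) = 0.8536.
At y = 0.632 m: A R^(2/3) = 0.5939 — short.
At y = 0.812 m: A R^(2/3) = 1.159 — over.
At y = 0.724 m: A R^(2/3) = 0.8533 — ≈ 0.8536.

y_n = 0.724 m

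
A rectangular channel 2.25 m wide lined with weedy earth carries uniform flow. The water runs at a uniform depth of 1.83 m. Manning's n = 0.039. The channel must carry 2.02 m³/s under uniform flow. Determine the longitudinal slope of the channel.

S = 0.000593

Flow area A = b·y = 2.25 × 1.83 = 4.117 m². Wetted perimeter P = b + 2y = 2.25 + 2×1.83 = 5.91 m.
Hydraulic radius R = A/P = 4.117/5.91 = 0.6967 m.
From Manning's equation, S = [nQ / (1 A R^(2/3))]² = [0.039 × 2.02 / (1 × 4.117 × 0.6967^(2/3))]² = 0.000593.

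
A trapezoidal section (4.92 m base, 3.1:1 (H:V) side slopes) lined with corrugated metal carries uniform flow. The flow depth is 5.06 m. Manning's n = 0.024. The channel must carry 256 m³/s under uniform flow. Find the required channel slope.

With bottom width b = 4.92 m and side slope z = 3.1: A = (b + zy)y = (4.92 + 3.1×5.06)×5.06 = 104.3 m²; P = b + 2y√(1+z²) = 4.92 + 2×5.06×3.257 = 37.88 m.
Hydraulic radius R = A/P = 104.3/37.88 = 2.752 m.
From Manning's equation, S = [nQ / (1 A R^(2/3))]² = [0.024 × 256 / (1 × 104.3 × 2.752^(2/3))]² = 0.0009.

S = 0.0009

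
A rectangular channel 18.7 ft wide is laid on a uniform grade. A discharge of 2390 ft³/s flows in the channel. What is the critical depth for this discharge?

y_c = 7.98 ft

For a rectangular channel, critical depth y_c = (q²/g)^(1/3) where q = Q/b = 2390/18.7 = 127.8 ft²/s.
So y_c = (127.8²/32.2)^(1/3) = 7.98 ft.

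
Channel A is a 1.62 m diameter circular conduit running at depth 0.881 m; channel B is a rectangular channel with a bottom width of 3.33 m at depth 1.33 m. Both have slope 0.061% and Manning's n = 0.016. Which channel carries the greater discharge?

channel B

Channel A: For a circular section of diameter D = 1.62 m at depth y = 0.881 m, the central angle is θ = 2 arccos(1 − 2y/D) = 3.317 rad. Then A = (D²/8)(θ − sin θ) = 1.145 m² and P = Dθ/2 = 2.687 m. Hydraulic radius R = A/P = 1.145/2.687 = 0.4263 m. Q_A = (1/0.016)·1.145·0.4263^(2/3)·√0.00061 = 1.002 m³/s.
Channel B: Flow area A = b·y = 3.33 × 1.33 = 4.429 m². Wetted perimeter P = b + 2y = 3.33 + 2×1.33 = 5.99 m. Hydraulic radius R = A/P = 4.429/5.99 = 0.7394 m. Q_B = (1/0.016)·4.429·0.7394^(2/3)·√0.00061 = 5.59 m³/s.
Q_A = 1.002 m³/s vs Q_B = 5.59 m³/s, so channel B carries more.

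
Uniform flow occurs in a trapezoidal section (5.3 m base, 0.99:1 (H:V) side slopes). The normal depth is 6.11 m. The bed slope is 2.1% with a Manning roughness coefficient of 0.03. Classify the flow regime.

supercritical

With bottom width b = 5.3 m and side slope z = 0.99: A = (b + zy)y = (5.3 + 0.99×6.11)×6.11 = 69.34 m²; P = b + 2y√(1+z²) = 5.3 + 2×6.11×1.407 = 22.5 m.
Hydraulic radius R = A/P = 69.34/22.5 = 3.082 m.
V = (1/n) R^(2/3) √S = (1/0.03) × 3.082^(2/3) × √0.021 = 10.23 m/s. Hydraulic depth D_h = A/T = 69.34/17.4 = 3.986 m.
Froude number Fr = V/√(g·D_h) = 10.23/√(9.81×3.986) = 1.64, which is greater than 1, so the flow is supercritical.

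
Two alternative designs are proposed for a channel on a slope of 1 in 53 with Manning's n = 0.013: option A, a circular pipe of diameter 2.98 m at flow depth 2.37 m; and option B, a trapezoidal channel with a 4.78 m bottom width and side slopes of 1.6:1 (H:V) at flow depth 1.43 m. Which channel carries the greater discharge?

Channel A: For a circular section of diameter D = 2.98 m at depth y = 2.37 m, the central angle is θ = 2 arccos(1 − 2y/D) = 4.405 rad. Then A = (D²/8)(θ − sin θ) = 5.948 m² and P = Dθ/2 = 6.564 m. Hydraulic radius R = A/P = 5.948/6.564 = 0.9062 m. Q_A = (1/0.013)·5.948·0.9062^(2/3)·√0.01887 = 58.85 m³/s.
Channel B: With bottom width b = 4.78 m and side slope z = 1.6: A = (b + zy)y = (4.78 + 1.6×1.43)×1.43 = 10.11 m²; P = b + 2y√(1+z²) = 4.78 + 2×1.43×1.887 = 10.18 m. Hydraulic radius R = A/P = 10.11/10.18 = 0.9932 m. Q_B = (1/0.013)·10.11·0.9932^(2/3)·√0.01887 = 106.3 m³/s.
Q_A = 58.85 m³/s vs Q_B = 106.3 m³/s, so channel B carries more.

channel B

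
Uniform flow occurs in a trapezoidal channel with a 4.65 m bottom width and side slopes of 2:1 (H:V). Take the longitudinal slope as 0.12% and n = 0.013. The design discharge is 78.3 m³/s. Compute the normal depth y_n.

y_n = 2.4 m

Manning's equation rearranged: A R^(2/3) = nQ / (1·√S) = 0.013 × 78.3 / (√0.0012) = 29.38.
Trying y = 3.06 m: A R^(2/3) = 48.72 — over.
Trying y = 2 m: A R^(2/3) = 20.32 — short.
Trying y = 2.4 m: A R^(2/3) = 29.38 — matches.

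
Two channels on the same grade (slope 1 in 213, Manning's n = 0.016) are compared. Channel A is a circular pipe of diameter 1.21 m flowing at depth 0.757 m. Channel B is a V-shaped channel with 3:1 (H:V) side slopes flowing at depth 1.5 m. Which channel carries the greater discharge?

Channel A: For a circular section of diameter D = 1.21 m at depth y = 0.757 m, the central angle is θ = 2 arccos(1 − 2y/D) = 3.65 rad. Then A = (D²/8)(θ − sin θ) = 0.7569 m² and P = Dθ/2 = 2.208 m. Hydraulic radius R = A/P = 0.7569/2.208 = 0.3428 m. Q_A = (1/0.016)·0.7569·0.3428^(2/3)·√0.004695 = 1.588 m³/s.
Channel B: For a triangular section with side slope z = 3: A = zy² = 3×1.5² = 6.75 m²; P = 2y√(1+z²) = 2×1.5×3.162 = 9.487 m. Hydraulic radius R = A/P = 6.75/9.487 = 0.7115 m. Q_B = (1/0.016)·6.75·0.7115^(2/3)·√0.004695 = 23.04 m³/s.
Q_A = 1.588 m³/s vs Q_B = 23.04 m³/s, so channel B carries more.

channel B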